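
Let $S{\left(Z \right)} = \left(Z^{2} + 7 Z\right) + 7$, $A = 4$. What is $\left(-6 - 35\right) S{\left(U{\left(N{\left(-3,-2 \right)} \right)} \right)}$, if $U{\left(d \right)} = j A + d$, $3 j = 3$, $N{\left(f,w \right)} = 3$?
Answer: $-4305$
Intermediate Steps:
$j = 1$ ($j = \frac{1}{3} \cdot 3 = 1$)
$U{\left(d \right)} = 4 + d$ ($U{\left(d \right)} = 1 \cdot 4 + d = 4 + d$)
$S{\left(Z \right)} = 7 + Z^{2} + 7 Z$
$\left(-6 - 35\right) S{\left(U{\left(N{\left(-3,-2 \right)} \right)} \right)} = \left(-6 - 35\right) \left(7 + \left(4 + 3\right)^{2} + 7 \left(4 + 3\right)\right) = - 41 \left(7 + 7^{2} + 7 \cdot 7\right) = - 41 \left(7 + 49 + 49\right) = \left(-41\right) 105 = -4305$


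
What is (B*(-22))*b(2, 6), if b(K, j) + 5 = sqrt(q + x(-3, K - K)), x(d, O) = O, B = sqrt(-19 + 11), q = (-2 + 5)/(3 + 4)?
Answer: 44*I*sqrt(2)*(35 - sqrt(21))/7 ≈ 270.39*I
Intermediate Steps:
q = 3/7 ≈ 0.42857
B = 2*I*sqrt(2) (B = sqrt(-8) = 2*I*sqrt(2) ≈ 2.8284*I)
b(K, j) = -5 + sqrt(21)/7 (b(K, j) = -5 + sqrt(3/7 + (K - K)) = -5 + sqrt(3/7 + 0) = -5 + sqrt(3/7) = -5 + sqrt(21)/7)
(B*(-22))*b(2, 6) = ((2*I*sqrt(2))*(-22))*(-5 + sqrt(21)/7) = (-44*I*sqrt(2))*(-5 + sqrt(21)/7) = -44*I*sqrt(2)*(-5 + sqrt(21)/7)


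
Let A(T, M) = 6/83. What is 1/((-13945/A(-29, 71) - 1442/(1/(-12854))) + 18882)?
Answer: 6/110168665 ≈ 5.4462e-8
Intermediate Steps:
A(T, M) = 6/83 (A(T, M) = 6*(1/83) = 6/83)
1/((-13945/A(-29, 71) - 1442/(1/(-12854))) + 18882) = 1/((-13945/6/83 - 1442/(1/(-12854))) + 18882) = 1/((-13945*83/6 - 1442/(-1/12854)) + 18882) = 1/((-1157435/6 - 1442*(-12854)) + 18882) = 1/((-1157435/6 + 18535468) + 18882) = 1/(110055373/6 + 18882) = 1/(110168665/6) = 6/110168665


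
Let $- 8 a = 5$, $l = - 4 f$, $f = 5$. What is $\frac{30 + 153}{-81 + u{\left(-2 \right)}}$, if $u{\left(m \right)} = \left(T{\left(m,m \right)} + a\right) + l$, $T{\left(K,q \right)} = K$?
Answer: $- \frac{1464}{829} \approx -1.766$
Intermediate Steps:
$l = -20$ ($l = \left(-4\right) 5 = -20$)
$a = - \frac{5}{8}$ ($a = \left(- \frac{1}{8}\right) 5 = - \frac{5}{8} \approx -0.625$)
$u{\left(m \right)} = - \frac{165}{8} + m$ ($u{\left(m \right)} = \left(m - \frac{5}{8}\right) - 20 = \left(- \frac{5}{8} + m\right) - 20 = - \frac{165}{8} + m$)
$\frac{30 + 153}{-81 + u{\left(-2 \right)}} = \frac{30 + 153}{-81 - \frac{181}{8}} = \frac{183}{-81 - \frac{181}{8}} = \frac{183}{- \frac{829}{8}} = 183 \left(- \frac{8}{829}\right) = - \frac{1464}{829}$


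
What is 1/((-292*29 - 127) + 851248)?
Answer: 1/842653 ≈ 1.1867e-6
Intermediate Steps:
1/((-292*29 - 127) + 851248) = 1/((-8468 - 127) + 851248) = 1/(-8595 + 851248) = 1/842653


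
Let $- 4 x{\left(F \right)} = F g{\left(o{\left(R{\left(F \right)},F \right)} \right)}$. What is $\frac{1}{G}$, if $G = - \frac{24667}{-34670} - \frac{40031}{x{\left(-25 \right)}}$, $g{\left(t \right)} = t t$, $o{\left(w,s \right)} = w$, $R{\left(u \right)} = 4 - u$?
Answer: $- \frac{145787350}{1006575081} \approx -0.14483$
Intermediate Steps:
$g{\left(t \right)} = t^{2}$
$x{\left(F \right)} = - \frac{F \left(4 - F\right)^{2}}{4}$
$G = - \frac{1006575081}{145787350}$ ($G = - \frac{24667}{-34670} - \frac{40031}{\left(- \frac{1}{4}\right) \left(-25\right) \left(-4 - 25\right)^{2}} = \left(-24667\right) \left(- \frac{1}{34670}\right) - \frac{40031}{\left(- \frac{1}{4}\right) \left(-25\right) \left(-29\right)^{2}} = \frac{24667}{34670} - \frac{40031}{\left(- \frac{1}{4}\right) \left(-25\right) 841} = \frac{24667}{34670} - \frac{40031}{\frac{21025}{4}} = \frac{24667}{34670} - \frac{160124}{21025} = - \frac{1006575081}{145787350} \approx -6.9044$)
$\frac{1}{G} = \frac{1}{- \frac{1006575081}{145787350}} = - \frac{145787350}{1006575081}$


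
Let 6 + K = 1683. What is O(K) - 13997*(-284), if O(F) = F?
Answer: 3976825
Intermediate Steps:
K = 1677 (K = -6 + 1683 = 1677)
O(K) - 13997*(-284) = 1677 - 13997*(-284) = 1677 - 1*(-3975148) = 1677 + 3975148 = 3976825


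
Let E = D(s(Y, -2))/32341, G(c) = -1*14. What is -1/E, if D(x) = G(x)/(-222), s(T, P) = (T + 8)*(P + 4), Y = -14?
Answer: -3589851/7 ≈ -5.1284e+5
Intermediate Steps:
G(c) = -14
s(T, P) = (4 + P)*(8 + T) (s(T, P) = (8 + T)*(4 + P) = (4 + P)*(8 + T))
D(x) = 7/111 (D(x) = -14/(-222) = -14*(-1/222) = 7/111)
E = 7/3589851 (E = (7/111)/32341 = (7/111)*(1/32341) = 7/3589851 ≈ 1.9499e-6)
-1/E = -1/7/3589851 = -1*3589851/7 = -3589851/7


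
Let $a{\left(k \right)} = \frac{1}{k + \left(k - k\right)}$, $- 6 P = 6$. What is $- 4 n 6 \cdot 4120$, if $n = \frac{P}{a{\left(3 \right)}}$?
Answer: $296640$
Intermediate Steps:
$P = -1$ ($P = \left(- \frac{1}{6}\right) 6 = -1$)
$a{\left(k \right)} = \frac{1}{k}$ ($a{\left(k \right)} = \frac{1}{k + 0} = \frac{1}{k}$)
$n = -3$ ($n = - \frac{1}{\frac{1}{3}} = \left(-1\right) 3 = -3$)
$- 4 n 6 \cdot 4120 = \left(-4\right) \left(-3\right) 6 \cdot 4120 = 12 \cdot 6 \cdot 4120 = 72 \cdot 4120 = 296640$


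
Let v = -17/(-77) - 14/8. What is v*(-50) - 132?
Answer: -8553/154 ≈ -55.539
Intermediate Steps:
v = -471/308 (v = -17*(-1/77) - 14*⅛ = 17/77 - 7/4 = -471/308 ≈ -1.5292)
v*(-50) - 132 = -471/308*(-50) - 132 = 11775/154 - 132 = -8553/154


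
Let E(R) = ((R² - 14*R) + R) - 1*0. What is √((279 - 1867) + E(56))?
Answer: 2*√205 ≈ 28.636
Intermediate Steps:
E(R) = R² - 13*R (E(R) = (R² - 13*R) + 0 = R² - 13*R)
√((279 - 1867) + E(56)) = √((279 - 1867) + 56*(-13 + 56)) = √(-1588 + 56*43) = √(-1588 + 2408) = √820 = 2*√205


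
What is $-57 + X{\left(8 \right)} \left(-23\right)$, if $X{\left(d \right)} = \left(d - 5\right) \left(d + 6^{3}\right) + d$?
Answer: $-15697$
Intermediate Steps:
$X{\left(d \right)} = d + \left(-5 + d\right) \left(216 + d\right)$ ($X{\left(d \right)} = \left(-5 + d\right) \left(d + 216\right) + d = \left(-5 + d\right) \left(216 + d\right) + d = d + \left(-5 + d\right) \left(216 + d\right)$)
$-57 + X{\left(8 \right)} \left(-23\right) = -57 + \left(-1080 + 8^{2} + 212 \cdot 8\right) \left(-23\right) = -57 + \left(-1080 + 64 + 1696\right) \left(-23\right) = -57 + 680 \left(-23\right) = -57 - 15640 = -15697$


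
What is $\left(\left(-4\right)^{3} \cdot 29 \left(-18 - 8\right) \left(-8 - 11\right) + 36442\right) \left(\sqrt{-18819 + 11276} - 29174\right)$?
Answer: $25685431428 - 880422 i \sqrt{7543} \approx 2.5685 \cdot 10^{10} - 7.6465 \cdot 10^{7} i$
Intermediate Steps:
$\left(\left(-4\right)^{3} \cdot 29 \left(-18 - 8\right) \left(-8 - 11\right) + 36442\right) \left(\sqrt{-18819 + 11276} - 29174\right) = \left(\left(-64\right) 29 \left(\left(-26\right) \left(-19\right)\right) + 36442\right) \left(\sqrt{-7543} - 29174\right) = \left(\left(-1856\right) 494 + 36442\right) \left(i \sqrt{7543} - 29174\right) = \left(-916864 + 36442\right) \left(-29174 + i \sqrt{7543}\right) = - 880422 \left(-29174 + i \sqrt{7543}\right) = 25685431428 - 880422 i \sqrt{7543}$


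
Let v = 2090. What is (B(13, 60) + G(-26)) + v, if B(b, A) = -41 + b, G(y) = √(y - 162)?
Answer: 2062 + 2*I*√47 ≈ 2062.0 + 13.711*I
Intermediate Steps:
G(y) = √(-162 + y)
(B(13, 60) + G(-26)) + v = ((-41 + 13) + √(-162 - 26)) + 2090 = (-28 + √(-188)) + 2090 = (-28 + 2*I*√47) + 2090 = 2062 + 2*I*√47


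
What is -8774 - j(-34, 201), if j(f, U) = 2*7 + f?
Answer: -8754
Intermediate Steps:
j(f, U) = 14 + f
-8774 - j(-34, 201) = -8774 - (14 - 34) = -8774 - 1*(-20) = -8774 + 20 = -8754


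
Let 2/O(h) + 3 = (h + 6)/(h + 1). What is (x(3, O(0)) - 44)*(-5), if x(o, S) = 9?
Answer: 175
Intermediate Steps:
O(h) = 2/(-3 + (6 + h)/(1 + h)) (O(h) = 2/(-3 + (h + 6)/(h + 1)) = 2/(-3 + (6 + h)/(1 + h)))
(x(3, O(0)) - 44)*(-5) = (9 - 44)*(-5) = -35*(-5) = 175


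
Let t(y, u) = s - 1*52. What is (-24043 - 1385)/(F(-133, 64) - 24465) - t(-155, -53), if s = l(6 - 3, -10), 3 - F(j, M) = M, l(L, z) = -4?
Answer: 699442/12263 ≈ 57.037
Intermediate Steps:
F(j, M) = 3 - M
s = -4
t(y, u) = -56 (t(y, u) = -4 - 1*52 = -4 - 52 = -56)
(-24043 - 1385)/(F(-133, 64) - 24465) - t(-155, -53) = (-24043 - 1385)/((3 - 1*64) - 24465) - 1*(-56) = -25428/((3 - 64) - 24465) + 56 = -25428/(-61 - 24465) + 56 = -25428/(-24526) + 56 = -25428*(-1/24526) + 56 = 12714/12263 + 56 = 699442/12263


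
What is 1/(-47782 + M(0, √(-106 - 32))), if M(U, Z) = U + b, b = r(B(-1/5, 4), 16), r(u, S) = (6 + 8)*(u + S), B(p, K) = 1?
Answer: -1/47544 ≈ -2.1033e-5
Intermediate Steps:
r(u, S) = 14*S + 14*u (r(u, S) = 14*(S + u) = 14*S + 14*u)
b = 238 (b = 14*16 + 14*1 = 224 + 14 = 238)
M(U, Z) = 238 + U (M(U, Z) = U + 238 = 238 + U)
1/(-47782 + M(0, √(-106 - 32))) = 1/(-47782 + (238 + 0)) = 1/(-47782 + 238) = 1/(-47544) = -1/47544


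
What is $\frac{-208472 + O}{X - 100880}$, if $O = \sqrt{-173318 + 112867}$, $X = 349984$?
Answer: $- \frac{26059}{31138} + \frac{i \sqrt{60451}}{249104} \approx -0.83689 + 0.00098701 i$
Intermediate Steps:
$O = i \sqrt{60451}$ ($O = \sqrt{-60451} = i \sqrt{60451} \approx 245.87 i$)
$\frac{-208472 + O}{X - 100880} = \frac{-208472 + i \sqrt{60451}}{349984 - 100880} = \frac{-208472 + i \sqrt{60451}}{249104} = \left(-208472 + i \sqrt{60451}\right) \frac{1}{249104} = - \frac{26059}{31138} + \frac{i \sqrt{60451}}{249104}$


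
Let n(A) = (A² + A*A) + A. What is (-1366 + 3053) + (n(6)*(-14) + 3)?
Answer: 598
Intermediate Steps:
n(A) = A + 2*A² (n(A) = (A² + A²) + A = 2*A² + A = A + 2*A²)
(-1366 + 3053) + (n(6)*(-14) + 3) = (-1366 + 3053) + ((6*(1 + 2*6))*(-14) + 3) = 1687 + ((6*(1 + 12))*(-14) + 3) = 1687 + ((6*13)*(-14) + 3) = 1687 + (78*(-14) + 3) = 1687 + (-1092 + 3) = 1687 - 1089 = 598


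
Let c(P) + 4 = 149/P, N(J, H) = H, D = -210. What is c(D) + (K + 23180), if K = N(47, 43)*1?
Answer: 4875841/210 ≈ 23218.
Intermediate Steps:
c(P) = -4 + 149/P
K = 43 (K = 43*1 = 43)
c(D) + (K + 23180) = (-4 + 149/(-210)) + (43 + 23180) = (-4 + 149*(-1/210)) + 23223 = (-4 - 149/210) + 23223 = -989/210 + 23223 = 4875841/210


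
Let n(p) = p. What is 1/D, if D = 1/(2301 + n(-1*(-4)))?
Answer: 2305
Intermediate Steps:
D = 1/2305 (D = 1/(2301 - 1*(-4)) = 1/(2301 + 4) = 1/2305 ≈ 0.00043384)
1/D = 1/(1/2305) = 2305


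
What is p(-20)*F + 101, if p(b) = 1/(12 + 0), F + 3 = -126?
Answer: 361/4 ≈ 90.250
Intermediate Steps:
F = -129 (F = -3 - 126 = -129)
p(b) = 1/12
p(-20)*F + 101 = (1/12)*(-129) + 101 = -43/4 + 101 = 361/4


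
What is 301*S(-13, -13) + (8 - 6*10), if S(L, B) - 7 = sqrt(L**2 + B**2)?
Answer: 2055 + 3913*sqrt(2) ≈ 7588.8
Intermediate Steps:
S(L, B) = 7 + sqrt(B**2 + L**2) (S(L, B) = 7 + sqrt(L**2 + B**2) = 7 + sqrt(B**2 + L**2))
301*S(-13, -13) + (8 - 6*10) = 301*(7 + sqrt((-13)**2 + (-13)**2)) + (8 - 6*10) = 301*(7 + sqrt(169 + 169)) + (8 - 60) = 301*(7 + sqrt(338)) - 52 = 301*(7 + 13*sqrt(2)) - 52 = (2107 + 3913*sqrt(2)) - 52 = 2055 + 3913*sqrt(2)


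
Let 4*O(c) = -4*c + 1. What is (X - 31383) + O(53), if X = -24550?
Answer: -223943/4 ≈ -55986.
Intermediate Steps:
O(c) = ¼ - c (O(c) = (-4*c + 1)/4 = (1 - 4*c)/4 = ¼ - c)
(X - 31383) + O(53) = (-24550 - 31383) + (¼ - 1*53) = -55933 + (¼ - 53) = -55933 - 211/4 = -223943/4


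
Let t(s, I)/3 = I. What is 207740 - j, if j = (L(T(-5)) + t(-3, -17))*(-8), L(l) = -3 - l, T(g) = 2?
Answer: 207292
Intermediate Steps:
t(s, I) = 3*I
j = 448 (j = ((-3 - 1*2) + 3*(-17))*(-8) = ((-3 - 2) - 51)*(-8) = (-5 - 51)*(-8) = -56*(-8) = 448)
207740 - j = 207740 - 1*448 = 207740 - 448 = 207292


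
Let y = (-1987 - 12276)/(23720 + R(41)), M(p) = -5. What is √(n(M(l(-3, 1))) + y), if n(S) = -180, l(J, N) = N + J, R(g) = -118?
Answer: I*√100606428046/23602 ≈ 13.439*I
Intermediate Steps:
l(J, N) = J + N
y = -14263/23602 (y = (-1987 - 12276)/(23720 - 118) = -14263/23602 ≈ -0.60431)
√(n(M(l(-3, 1))) + y) = √(-180 - 14263/23602) = √(-4262623/23602) = I*√100606428046/23602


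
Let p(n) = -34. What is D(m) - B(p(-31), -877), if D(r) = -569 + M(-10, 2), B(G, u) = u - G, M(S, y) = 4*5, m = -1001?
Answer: 294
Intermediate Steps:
M(S, y) = 20
D(r) = -549 (D(r) = -569 + 20 = -549)
D(m) - B(p(-31), -877) = -549 - (-877 - 1*(-34)) = -549 - (-877 + 34) = -549 - 1*(-843) = -549 + 843 = 294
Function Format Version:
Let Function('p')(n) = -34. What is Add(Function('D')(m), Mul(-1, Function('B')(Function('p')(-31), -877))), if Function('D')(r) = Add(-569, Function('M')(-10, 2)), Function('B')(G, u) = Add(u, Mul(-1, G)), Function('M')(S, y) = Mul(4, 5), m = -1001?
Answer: 294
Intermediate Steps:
Function('M')(S, y) = 20
Function('D')(r) = -549 (Function('D')(r) = Add(-569, 20) = -549)
Add(Function('D')(m), Mul(-1, Function('B')(Function('p')(-31), -877))) = Add(-549, Mul(-1, Add(-877, Mul(-1, -34)))) = Add(-549, Mul(-1, Add(-877, 34))) = Add(-549, Mul(-1, -843)) = Add(-549, 843) = 294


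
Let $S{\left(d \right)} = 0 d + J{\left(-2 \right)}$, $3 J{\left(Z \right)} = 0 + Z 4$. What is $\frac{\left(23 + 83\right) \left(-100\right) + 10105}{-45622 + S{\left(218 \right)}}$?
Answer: $\frac{1485}{136874} \approx 0.010849$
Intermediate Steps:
$J{\left(Z \right)} = \frac{4 Z}{3}$ ($J{\left(Z \right)} = \frac{0 + Z 4}{3} = \frac{0 + 4 Z}{3} = \frac{4 Z}{3}$)
$S{\left(d \right)} = - \frac{8}{3}$ ($S{\left(d \right)} = 0 d + \frac{4}{3} \left(-2\right) = 0 - \frac{8}{3} = - \frac{8}{3}$)
$\frac{\left(23 + 83\right) \left(-100\right) + 10105}{-45622 + S{\left(218 \right)}} = \frac{\left(23 + 83\right) \left(-100\right) + 10105}{-45622 - \frac{8}{3}} = \frac{106 \left(-100\right) + 10105}{- \frac{136874}{3}} = \left(-10600 + 10105\right) \left(- \frac{3}{136874}\right) = \left(-495\right) \left(- \frac{3}{136874}\right) = \frac{1485}{136874}$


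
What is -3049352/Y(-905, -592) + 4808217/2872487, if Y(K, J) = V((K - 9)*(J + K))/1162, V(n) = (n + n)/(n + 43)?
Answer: -3481716553556455991779/1965151658823 ≈ -1.7717e+9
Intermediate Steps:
V(n) = 2*n/(43 + n) (V(n) = (2*n)/(43 + n) = 2*n/(43 + n))
Y(K, J) = (-9 + K)*(J + K)/(581*(43 + (-9 + K)*(J + K))) (Y(K, J) = (2*((K - 9)*(J + K))/(43 + (K - 9)*(J + K)))/1162 = (2*((-9 + K)*(J + K))/(43 + (-9 + K)*(J + K)))*(1/1162) = (2*(-9 + K)*(J + K)/(43 + (-9 + K)*(J + K)))*(1/1162) = (-9 + K)*(J + K)/(581*(43 + (-9 + K)*(J + K))))
-3049352/Y(-905, -592) + 4808217/2872487 = -3049352*581*(43 + (-905)² - 9*(-592) - 9*(-905) - 592*(-905))/((-905)² - 9*(-592) - 9*(-905) - 592*(-905)) + 4808217/2872487 = -3049352*581*(43 + 819025 + 5328 + 8145 + 535760)/(819025 + 5328 + 8145 + 535760) + 4808217*(1/2872487) = -3049352/((1/581)*1368258/1368301) + 4808217/2872487 = -3049352/((1/581)*(1/1368301)*1368258) + 4808217/2872487 = -3049352/1368258/794982881 + 4808217/2872487 = -3049352*794982881/1368258 + 4808217/2872487 = -1212091319071556/684129 + 4808217/2872487 = -3481716553556455991779/1965151658823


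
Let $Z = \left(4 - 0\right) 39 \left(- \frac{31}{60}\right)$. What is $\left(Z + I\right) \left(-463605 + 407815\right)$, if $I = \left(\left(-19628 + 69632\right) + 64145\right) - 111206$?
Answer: $-159693296$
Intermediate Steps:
$Z = - \frac{403}{5}$ ($Z = \left(4 + 0\right) 39 \left(\left(-31\right) \frac{1}{60}\right) = 4 \cdot 39 \left(- \frac{31}{60}\right) = 156 \left(- \frac{31}{60}\right) = - \frac{403}{5} \approx -80.6$)
$I = 2943$ ($I = \left(50004 + 64145\right) - 111206 = 114149 - 111206 = 2943$)
$\left(Z + I\right) \left(-463605 + 407815\right) = \left(- \frac{403}{5} + 2943\right) \left(-463605 + 407815\right) = \frac{14312}{5} \left(-55790\right) = -159693296$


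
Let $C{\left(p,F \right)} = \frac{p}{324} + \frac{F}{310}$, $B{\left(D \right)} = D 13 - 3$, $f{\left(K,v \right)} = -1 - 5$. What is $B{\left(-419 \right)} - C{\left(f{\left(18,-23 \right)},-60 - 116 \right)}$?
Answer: $- \frac{45611593}{8370} \approx -5449.4$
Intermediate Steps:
$f{\left(K,v \right)} = -6$ ($f{\left(K,v \right)} = -1 - 5 = -6$)
$B{\left(D \right)} = -3 + 13 D$ ($B{\left(D \right)} = 13 D - 3 = -3 + 13 D$)
$C{\left(p,F \right)} = \frac{F}{310} + \frac{p}{324}$ ($C{\left(p,F \right)} = p \frac{1}{324} + F \frac{1}{310} = \frac{p}{324} + \frac{F}{310} = \frac{F}{310} + \frac{p}{324}$)
$B{\left(-419 \right)} - C{\left(f{\left(18,-23 \right)},-60 - 116 \right)} = \left(-3 + 13 \left(-419\right)\right) - \left(\frac{-60 - 116}{310} + \frac{1}{324} \left(-6\right)\right) = \left(-3 - 5447\right) - \left(\frac{1}{310} \left(-176\right) - \frac{1}{54}\right) = -5450 - \left(- \frac{88}{155} - \frac{1}{54}\right) = -5450 - - \frac{4907}{8370} = -5450 + \frac{4907}{8370} = - \frac{45611593}{8370}$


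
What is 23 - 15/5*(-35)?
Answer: 128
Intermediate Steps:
23 - 15/5*(-35) = 23 - 15*⅕*(-35) = 23 - 3*(-35) = 23 + 105 = 128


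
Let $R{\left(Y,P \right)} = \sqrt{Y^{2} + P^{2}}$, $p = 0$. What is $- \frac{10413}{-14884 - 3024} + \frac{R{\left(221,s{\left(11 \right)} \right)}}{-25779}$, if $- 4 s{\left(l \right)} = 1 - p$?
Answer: $\frac{10413}{17908} - \frac{\sqrt{781457}}{103116} \approx 0.5729$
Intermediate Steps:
$s{\left(l \right)} = - \frac{1}{4}$ ($s{\left(l \right)} = - \frac{1 - 0}{4} = - \frac{1 + 0}{4} = \left(- \frac{1}{4}\right) 1 = - \frac{1}{4}$)
$R{\left(Y,P \right)} = \sqrt{P^{2} + Y^{2}}$
$- \frac{10413}{-14884 - 3024} + \frac{R{\left(221,s{\left(11 \right)} \right)}}{-25779} = - \frac{10413}{-14884 - 3024} + \frac{\sqrt{\left(- \frac{1}{4}\right)^{2} + 221^{2}}}{-25779} = - \frac{10413}{-17908} + \sqrt{\frac{1}{16} + 48841} \left(- \frac{1}{25779}\right) = \left(-10413\right) \left(- \frac{1}{17908}\right) + \sqrt{\frac{781457}{16}} \left(- \frac{1}{25779}\right) = \frac{10413}{17908} + \frac{\sqrt{781457}}{4} \left(- \frac{1}{25779}\right) = \frac{10413}{17908} - \frac{\sqrt{781457}}{103116}$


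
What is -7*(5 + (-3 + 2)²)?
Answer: -42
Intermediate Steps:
-7*(5 + (-3 + 2)²) = -7*(5 + (-1)²) = -7*(5 + 1) = -7*6 = -42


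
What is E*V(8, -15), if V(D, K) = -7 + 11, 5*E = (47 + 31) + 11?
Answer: 356/5 ≈ 71.200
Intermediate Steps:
E = 89/5 (E = ((47 + 31) + 11)/5 = (78 + 11)/5 = (⅕)*89 = 89/5 ≈ 17.800)
V(D, K) = 4
E*V(8, -15) = (89/5)*4 = 356/5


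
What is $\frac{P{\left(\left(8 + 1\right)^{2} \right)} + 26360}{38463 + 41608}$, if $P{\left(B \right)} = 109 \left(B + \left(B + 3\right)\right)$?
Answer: $\frac{44345}{80071} \approx 0.55382$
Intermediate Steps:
$P{\left(B \right)} = 327 + 218 B$ ($P{\left(B \right)} = 109 \left(B + \left(3 + B\right)\right) = 109 \left(3 + 2 B\right) = 327 + 218 B$)
$\frac{P{\left(\left(8 + 1\right)^{2} \right)} + 26360}{38463 + 41608} = \frac{\left(327 + 218 \left(8 + 1\right)^{2}\right) + 26360}{38463 + 41608} = \frac{\left(327 + 218 \cdot 9^{2}\right) + 26360}{80071} = \left(\left(327 + 218 \cdot 81\right) + 26360\right) \frac{1}{80071} = \left(\left(327 + 17658\right) + 26360\right) \frac{1}{80071} = \left(17985 + 26360\right) \frac{1}{80071} = 44345 \cdot \frac{1}{80071} = \frac{44345}{80071}$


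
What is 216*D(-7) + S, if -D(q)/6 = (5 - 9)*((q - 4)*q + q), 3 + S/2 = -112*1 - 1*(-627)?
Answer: 363904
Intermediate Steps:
S = 1024 (S = -6 + 2*(-112*1 - 1*(-627)) = -6 + 2*(-112 + 627) = -6 + 2*515 = -6 + 1030 = 1024)
D(q) = 24*q + 24*q*(-4 + q) (D(q) = -6*(5 - 9)*((q - 4)*q + q) = -(-24)*((-4 + q)*q + q) = -(-24)*(q*(-4 + q) + q) = -(-24)*(q + q*(-4 + q)) = -6*(-4*q - 4*q*(-4 + q)) = 24*q + 24*q*(-4 + q))
216*D(-7) + S = 216*(24*(-7)*(-3 - 7)) + 1024 = 216*(24*(-7)*(-10)) + 1024 = 216*1680 + 1024 = 362880 + 1024 = 363904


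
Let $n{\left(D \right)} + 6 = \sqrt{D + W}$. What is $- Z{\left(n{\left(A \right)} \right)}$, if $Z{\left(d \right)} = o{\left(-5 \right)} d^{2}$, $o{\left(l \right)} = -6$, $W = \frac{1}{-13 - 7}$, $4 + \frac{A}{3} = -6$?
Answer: $\frac{357}{10} - \frac{36 i \sqrt{3005}}{5} \approx 35.7 - 394.69 i$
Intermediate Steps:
$A = -30$ ($A = -12 + 3 \left(-6\right) = -12 - 18 = -30$)
$W = - \frac{1}{20}$ ($W = \frac{1}{-20} = - \frac{1}{20} \approx -0.05$)
$n{\left(D \right)} = -6 + \sqrt{- \frac{1}{20} + D}$ ($n{\left(D \right)} = -6 + \sqrt{D - \frac{1}{20}} = -6 + \sqrt{- \frac{1}{20} + D}$)
$Z{\left(d \right)} = - 6 d^{2}$
$- Z{\left(n{\left(A \right)} \right)} = - \left(-6\right) \left(-6 + \frac{\sqrt{-5 + 100 \left(-30\right)}}{10}\right)^{2} = - \left(-6\right) \left(-6 + \frac{\sqrt{-5 - 3000}}{10}\right)^{2} = - \left(-6\right) \left(-6 + \frac{\sqrt{-3005}}{10}\right)^{2} = - \left(-6\right) \left(-6 + \frac{i \sqrt{3005}}{10}\right)^{2} = 6 \left(-6 + \frac{i \sqrt{3005}}{10}\right)^{2}$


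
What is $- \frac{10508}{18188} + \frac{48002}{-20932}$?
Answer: $- \frac{136626729}{47588902} \approx -2.871$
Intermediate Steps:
$- \frac{10508}{18188} + \frac{48002}{-20932} = \left(-10508\right) \frac{1}{18188} + 48002 \left(- \frac{1}{20932}\right) = - \frac{2627}{4547} - \frac{24001}{10466} = - \frac{136626729}{47588902}$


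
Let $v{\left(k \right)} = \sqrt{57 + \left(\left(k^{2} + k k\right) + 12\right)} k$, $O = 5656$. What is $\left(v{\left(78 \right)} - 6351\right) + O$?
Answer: $-695 + 78 \sqrt{12237} \approx 7933.4$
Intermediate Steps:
$v{\left(k \right)} = k \sqrt{69 + 2 k^{2}}$ ($v{\left(k \right)} = \sqrt{57 + \left(\left(k^{2} + k^{2}\right) + 12\right)} k = \sqrt{57 + \left(2 k^{2} + 12\right)} k = \sqrt{57 + \left(12 + 2 k^{2}\right)} k = \sqrt{69 + 2 k^{2}} k = k \sqrt{69 + 2 k^{2}}$)
$\left(v{\left(78 \right)} - 6351\right) + O = \left(78 \sqrt{69 + 2 \cdot 78^{2}} - 6351\right) + 5656 = \left(78 \sqrt{69 + 2 \cdot 6084} - 6351\right) + 5656 = \left(78 \sqrt{69 + 12168} - 6351\right) + 5656 = \left(78 \sqrt{12237} - 6351\right) + 5656 = \left(-6351 + 78 \sqrt{12237}\right) + 5656 = -695 + 78 \sqrt{12237}$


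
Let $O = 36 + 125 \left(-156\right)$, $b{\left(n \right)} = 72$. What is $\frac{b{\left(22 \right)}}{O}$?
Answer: $- \frac{3}{811} \approx -0.0036991$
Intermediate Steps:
$O = -19464$ ($O = 36 - 19500 = -19464$)
$\frac{b{\left(22 \right)}}{O} = \frac{72}{-19464} = 72 \left(- \frac{1}{19464}\right) = - \frac{3}{811}$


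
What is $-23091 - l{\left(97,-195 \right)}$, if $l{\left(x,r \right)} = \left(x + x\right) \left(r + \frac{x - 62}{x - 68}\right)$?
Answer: $\frac{420641}{29} \approx 14505.0$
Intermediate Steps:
$l{\left(x,r \right)} = 2 x \left(r + \frac{-62 + x}{-68 + x}\right)$
$-23091 - l{\left(97,-195 \right)} = -23091 - 2 \cdot 97 \frac{1}{-68 + 97} \left(-62 + 97 - -13260 - 18915\right) = -23091 - 2 \cdot 97 \cdot \frac{1}{29} \left(-62 + 97 + 13260 - 18915\right) = -23091 - 2 \cdot 97 \cdot \frac{1}{29} \left(-5620\right) = -23091 - - \frac{1090280}{29} = -23091 + \frac{1090280}{29} = \frac{420641}{29}$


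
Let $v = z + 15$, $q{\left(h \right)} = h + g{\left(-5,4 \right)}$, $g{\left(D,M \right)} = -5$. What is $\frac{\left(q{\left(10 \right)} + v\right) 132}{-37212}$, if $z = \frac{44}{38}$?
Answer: $- \frac{4422}{58919} \approx -0.075052$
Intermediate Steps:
$z = \frac{22}{19}$ ($z = 44 \cdot \frac{1}{38} = \frac{22}{19} \approx 1.1579$)
$q{\left(h \right)} = -5 + h$ ($q{\left(h \right)} = h - 5 = -5 + h$)
$v = \frac{307}{19}$ ($v = \frac{22}{19} + 15 = \frac{307}{19} \approx 16.158$)
$\frac{\left(q{\left(10 \right)} + v\right) 132}{-37212} = \frac{\left(\left(-5 + 10\right) + \frac{307}{19}\right) 132}{-37212} = \left(5 + \frac{307}{19}\right) 132 \left(- \frac{1}{37212}\right) = \frac{402}{19} \cdot 132 \left(- \frac{1}{37212}\right) = \frac{53064}{19} \left(- \frac{1}{37212}\right) = - \frac{4422}{58919}$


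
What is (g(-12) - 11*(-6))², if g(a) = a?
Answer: 2916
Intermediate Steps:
(g(-12) - 11*(-6))² = (-12 - 11*(-6))² = (-12 + 66)² = 54² = 2916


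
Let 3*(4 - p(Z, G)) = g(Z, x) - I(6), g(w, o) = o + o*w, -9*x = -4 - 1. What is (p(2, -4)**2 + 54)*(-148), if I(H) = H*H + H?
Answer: -4295404/81 ≈ -53030.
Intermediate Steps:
x = 5/9 (x = -(-4 - 1)/9 = -1/9*(-5) = 5/9 ≈ 0.55556)
I(H) = H + H**2 (I(H) = H**2 + H = H + H**2)
p(Z, G) = 481/27 - 5*Z/27 (p(Z, G) = 4 - (5*(1 + Z)/9 - 6*(1 + 6))/3 = 4 - ((5/9 + 5*Z/9) - 6*7)/3 = 4 - ((5/9 + 5*Z/9) - 1*42)/3 = 4 - ((5/9 + 5*Z/9) - 42)/3 = 4 - (-373/9 + 5*Z/9)/3 = 4 + (373/27 - 5*Z/27) = 481/27 - 5*Z/27)
(p(2, -4)**2 + 54)*(-148) = ((481/27 - 5/27*2)**2 + 54)*(-148) = ((481/27 - 10/27)**2 + 54)*(-148) = ((157/9)**2 + 54)*(-148) = (24649/81 + 54)*(-148) = (29023/81)*(-148) = -4295404/81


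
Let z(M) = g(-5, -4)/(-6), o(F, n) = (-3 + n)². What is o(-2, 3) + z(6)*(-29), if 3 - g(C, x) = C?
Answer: 116/3 ≈ 38.667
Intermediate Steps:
g(C, x) = 3 - C
z(M) = -4/3 (z(M) = (3 - 1*(-5))/(-6) = (3 + 5)*(-⅙) = 8*(-⅙) = -4/3)
o(-2, 3) + z(6)*(-29) = (-3 + 3)² - 4/3*(-29) = 0² + 116/3 = 0 + 116/3 = 116/3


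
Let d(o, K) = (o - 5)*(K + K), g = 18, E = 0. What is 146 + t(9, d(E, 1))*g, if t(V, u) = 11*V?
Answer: 1928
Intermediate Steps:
d(o, K) = 2*K*(-5 + o) (d(o, K) = (-5 + o)*(2*K) = 2*K*(-5 + o))
146 + t(9, d(E, 1))*g = 146 + (11*9)*18 = 146 + 99*18 = 146 + 1782 = 1928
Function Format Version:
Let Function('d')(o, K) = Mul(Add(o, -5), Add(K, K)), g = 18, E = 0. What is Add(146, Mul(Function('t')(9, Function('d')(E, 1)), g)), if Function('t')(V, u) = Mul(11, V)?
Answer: 1928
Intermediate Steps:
Function('d')(o, K) = Mul(2, K, Add(-5, o)) (Function('d')(o, K) = Mul(Add(-5, o), Mul(2, K)) = Mul(2, K, Add(-5, o)))
Add(146, Mul(Function('t')(9, Function('d')(E, 1)), g)) = Add(146, Mul(Mul(11, 9), 18)) = Add(146, Mul(99, 18)) = Add(146, 1782) = 1928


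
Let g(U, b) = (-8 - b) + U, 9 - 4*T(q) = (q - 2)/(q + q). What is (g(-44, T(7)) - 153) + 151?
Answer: -3145/56 ≈ -56.161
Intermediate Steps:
T(q) = 9/4 - (-2 + q)/(8*q) (T(q) = 9/4 - (q - 2)/(4*(q + q)) = 9/4 - (-2 + q)/(4*(2*q)) = 9/4 - (-2 + q)*1/(2*q)/4 = 9/4 - (-2 + q)/(8*q))
g(U, b) = -8 + U - b
(g(-44, T(7)) - 153) + 151 = ((-8 - 44 - (2 + 17*7)/(8*7)) - 153) + 151 = ((-8 - 44 - (2 + 119)/(8*7)) - 153) + 151 = ((-8 - 44 - 121/(8*7)) - 153) + 151 = ((-8 - 44 - 1*121/56) - 153) + 151 = ((-8 - 44 - 121/56) - 153) + 151 = (-3033/56 - 153) + 151 = -11601/56 + 151 = -3145/56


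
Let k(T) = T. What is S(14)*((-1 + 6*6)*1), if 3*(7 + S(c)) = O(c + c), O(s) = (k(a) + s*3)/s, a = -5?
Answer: -2545/12 ≈ -212.08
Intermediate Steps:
O(s) = (-5 + 3*s)/s (O(s) = (-5 + s*3)/s = (-5 + 3*s)/s)
S(c) = -6 - 5/(6*c) (S(c) = -7 + (3 - 5/(c + c))/3 = -7 + (3 - 5*1/(2*c))/3 = -7 + (3 - 5/(2*c))/3 = -7 + (1 - 5/(6*c)) = -6 - 5/(6*c))
S(14)*((-1 + 6*6)*1) = (-6 - 5/6/14)*((-1 + 6*6)*1) = (-6 - 5/6*1/14)*((-1 + 36)*1) = (-6 - 5/84)*(35*1) = -509/84*35 = -2545/12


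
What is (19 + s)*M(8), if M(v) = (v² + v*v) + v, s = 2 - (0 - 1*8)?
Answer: 3944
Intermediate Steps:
s = 10 (s = 2 - (0 - 8) = 2 - 1*(-8) = 2 + 8 = 10)
M(v) = v + 2*v² (M(v) = (v² + v²) + v = 2*v² + v = v + 2*v²)
(19 + s)*M(8) = (19 + 10)*(8*(1 + 2*8)) = 29*(8*(1 + 16)) = 29*(8*17) = 29*136 = 3944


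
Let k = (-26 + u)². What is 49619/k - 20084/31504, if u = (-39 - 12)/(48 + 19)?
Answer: 158014186317/2301831884 ≈ 68.647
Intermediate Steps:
u = -51/67 ≈ -0.76119
k = 3214849/4489 (k = (-26 - 51/67)² = (-1793/67)² = 3214849/4489 ≈ 716.16)
49619/k - 20084/31504 = 49619/(3214849/4489) - 20084/31504 = 49619*(4489/3214849) - 20084*1/31504 = 222739691/3214849 - 5021/7876 = 158014186317/2301831884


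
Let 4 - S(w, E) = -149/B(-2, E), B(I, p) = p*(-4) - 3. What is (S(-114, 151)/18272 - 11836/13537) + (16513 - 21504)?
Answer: -749481355222489/150140274848 ≈ -4991.9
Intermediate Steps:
B(I, p) = -3 - 4*p (B(I, p) = -4*p - 3 = -3 - 4*p)
S(w, E) = 4 + 149/(-3 - 4*E) (S(w, E) = 4 - (-149)/(-3 - 4*E) = 4 + 149/(-3 - 4*E))
(S(-114, 151)/18272 - 11836/13537) + (16513 - 21504) = (((-137 + 16*151)/(3 + 4*151))/18272 - 11836/13537) + (16513 - 21504) = (((-137 + 2416)/(3 + 604))*(1/18272) - 11836*1/13537) - 4991 = ((2279/607)*(1/18272) - 11836/13537) - 4991 = (2279/11091104 - 11836/13537) - 4991 = -131243456121/150140274848 - 4991 = -749481355222489/150140274848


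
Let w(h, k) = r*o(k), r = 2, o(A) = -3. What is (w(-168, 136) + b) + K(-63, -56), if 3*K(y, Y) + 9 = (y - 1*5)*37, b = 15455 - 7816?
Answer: 20374/3 ≈ 6791.3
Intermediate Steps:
w(h, k) = -6 (w(h, k) = 2*(-3) = -6)
b = 7639
K(y, Y) = -194/3 + 37*y/3 (K(y, Y) = -3 + ((y - 1*5)*37)/3 = -3 + ((y - 5)*37)/3 = -3 + ((-5 + y)*37)/3 = -3 + (-185 + 37*y)/3 = -3 + (-185/3 + 37*y/3) = -194/3 + 37*y/3)
(w(-168, 136) + b) + K(-63, -56) = (-6 + 7639) + (-194/3 + (37/3)*(-63)) = 7633 + (-194/3 - 777) = 7633 - 2525/3 = 20374/3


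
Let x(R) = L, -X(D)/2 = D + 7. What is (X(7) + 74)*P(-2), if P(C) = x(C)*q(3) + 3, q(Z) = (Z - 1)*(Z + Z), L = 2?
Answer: 1242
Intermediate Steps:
X(D) = -14 - 2*D (X(D) = -2*(D + 7) = -2*(7 + D) = -14 - 2*D)
x(R) = 2
q(Z) = 2*Z*(-1 + Z) (q(Z) = (-1 + Z)*(2*Z) = 2*Z*(-1 + Z))
P(C) = 27 (P(C) = 2*(2*3*(-1 + 3)) + 3 = 2*(2*3*2) + 3 = 2*12 + 3 = 24 + 3 = 27)
(X(7) + 74)*P(-2) = ((-14 - 2*7) + 74)*27 = ((-14 - 14) + 74)*27 = (-28 + 74)*27 = 46*27 = 1242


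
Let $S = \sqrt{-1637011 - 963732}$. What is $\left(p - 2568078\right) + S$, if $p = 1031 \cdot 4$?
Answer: $-2563954 + i \sqrt{2600743} \approx -2.564 \cdot 10^{6} + 1612.7 i$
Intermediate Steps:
$p = 4124$
$S = i \sqrt{2600743}$ ($S = \sqrt{-2600743} = i \sqrt{2600743} \approx 1612.7 i$)
$\left(p - 2568078\right) + S = \left(4124 - 2568078\right) + i \sqrt{2600743} = -2563954 + i \sqrt{2600743}$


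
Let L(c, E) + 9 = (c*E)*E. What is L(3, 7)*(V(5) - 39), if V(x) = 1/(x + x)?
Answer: -26841/5 ≈ -5368.2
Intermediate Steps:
L(c, E) = -9 + c*E² (L(c, E) = -9 + (c*E)*E = -9 + (E*c)*E = -9 + c*E²)
V(x) = 1/(2*x)
L(3, 7)*(V(5) - 39) = (-9 + 3*7²)*((½)/5 - 39) = (-9 + 3*49)*((½)*(⅕) - 39) = (-9 + 147)*(⅒ - 39) = 138*(-389/10) = -26841/5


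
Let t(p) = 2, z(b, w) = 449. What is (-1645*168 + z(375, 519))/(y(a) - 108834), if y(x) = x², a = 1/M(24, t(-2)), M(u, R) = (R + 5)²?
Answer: 662462311/261310433 ≈ 2.5352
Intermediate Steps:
M(u, R) = (5 + R)²
a = 1/49 (a = 1/((5 + 2)²) = 1/(7²) = 1/49 ≈ 0.020408)
(-1645*168 + z(375, 519))/(y(a) - 108834) = (-1645*168 + 449)/((1/49)² - 108834) = (-276360 + 449)/(1/2401 - 108834) = -275911/(-261310433/2401) = -275911*(-2401/261310433) = 662462311/261310433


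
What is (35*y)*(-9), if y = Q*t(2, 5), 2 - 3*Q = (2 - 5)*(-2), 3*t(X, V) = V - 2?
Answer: 420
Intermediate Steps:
t(X, V) = -⅔ + V/3 (t(X, V) = (V - 2)/3 = (-2 + V)/3 = -⅔ + V/3)
Q = -4/3 (Q = ⅔ - (2 - 5)*(-2)/3 = ⅔ - (-1)*(-2) = ⅔ - ⅓*6 = ⅔ - 2 = -4/3 ≈ -1.3333)
y = -4/3 (y = -4*(-⅔ + (⅓)*5)/3 = -4*(-⅔ + 5/3)/3 = -4/3*1 = -4/3 ≈ -1.3333)
(35*y)*(-9) = (35*(-4/3))*(-9) = -140/3*(-9) = 420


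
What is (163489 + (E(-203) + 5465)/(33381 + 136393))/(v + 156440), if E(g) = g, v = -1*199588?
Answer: -103567861/27333614 ≈ -3.7890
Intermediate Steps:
v = -199588
(163489 + (E(-203) + 5465)/(33381 + 136393))/(v + 156440) = (163489 + (-203 + 5465)/(33381 + 136393))/(-199588 + 156440) = (163489 + 5262/169774)/(-43148) = (163489 + 5262*(1/169774))*(-1/43148) = (163489 + 2631/84887)*(-1/43148) = (13878093374/84887)*(-1/43148) = -103567861/27333614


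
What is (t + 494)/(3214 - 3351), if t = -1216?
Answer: 722/137 ≈ 5.2701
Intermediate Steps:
(t + 494)/(3214 - 3351) = (-1216 + 494)/(3214 - 3351) = -722/(-137) = -722*(-1/137) = 722/137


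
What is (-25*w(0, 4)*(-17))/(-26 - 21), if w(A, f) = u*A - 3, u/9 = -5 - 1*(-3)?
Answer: 1275/47 ≈ 27.128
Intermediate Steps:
u = -18 (u = 9*(-5 - 1*(-3)) = 9*(-5 + 3) = 9*(-2) = -18)
w(A, f) = -3 - 18*A (w(A, f) = -18*A - 3 = -3 - 18*A)
(-25*w(0, 4)*(-17))/(-26 - 21) = (-25*(-3 - 18*0)*(-17))/(-26 - 21) = (-25*(-3 + 0)*(-17))/(-47) = -(-25*(-3))*(-17)/47 = -75*(-17)/47 = -1/47*(-1275) = 1275/47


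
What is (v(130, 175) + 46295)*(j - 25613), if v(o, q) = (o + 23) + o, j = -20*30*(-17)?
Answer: -717906714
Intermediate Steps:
j = 10200 (j = -600*(-17) = 10200)
v(o, q) = 23 + 2*o (v(o, q) = (23 + o) + o = 23 + 2*o)
(v(130, 175) + 46295)*(j - 25613) = ((23 + 2*130) + 46295)*(10200 - 25613) = ((23 + 260) + 46295)*(-15413) = (283 + 46295)*(-15413) = 46578*(-15413) = -717906714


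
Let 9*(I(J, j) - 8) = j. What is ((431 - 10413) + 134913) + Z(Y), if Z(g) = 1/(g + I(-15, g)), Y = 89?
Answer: 120183631/962 ≈ 1.2493e+5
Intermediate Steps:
I(J, j) = 8 + j/9
Z(g) = 1/(8 + 10*g/9) (Z(g) = 1/(g + (8 + g/9)) = 1/(8 + 10*g/9))
((431 - 10413) + 134913) + Z(Y) = ((431 - 10413) + 134913) + 9/(2*(36 + 5*89)) = (-9982 + 134913) + 9/(2*(36 + 445)) = 124931 + (9/2)/481 = 124931 + (9/2)*(1/481) = 124931 + 9/962 = 120183631/962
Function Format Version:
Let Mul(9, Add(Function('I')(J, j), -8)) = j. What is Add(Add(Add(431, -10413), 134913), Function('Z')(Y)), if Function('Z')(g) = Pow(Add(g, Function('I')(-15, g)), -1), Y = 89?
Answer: Rational(120183631, 962) ≈ 1.2493e+5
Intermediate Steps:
Function('I')(J, j) = Add(8, Mul(Rational(1, 9), j))
Function('Z')(g) = Pow(Add(8, Mul(Rational(10, 9), g)), -1) (Function('Z')(g) = Pow(Add(g, Add(8, Mul(Rational(1, 9), g))), -1) = Pow(Add(8, Mul(Rational(10, 9), g)), -1))
Add(Add(Add(431, -10413), 134913), Function('Z')(Y)) = Add(Add(Add(431, -10413), 134913), Mul(Rational(9, 2), Pow(Add(36, Mul(5, 89)), -1))) = Add(Add(-9982, 134913), Mul(Rational(9, 2), Pow(Add(36, 445), -1))) = Add(124931, Mul(Rational(9, 2), Pow(481, -1))) = Add(124931, Mul(Rational(9, 2), Rational(1, 481))) = Add(124931, Rational(9, 962)) = Rational(120183631, 962)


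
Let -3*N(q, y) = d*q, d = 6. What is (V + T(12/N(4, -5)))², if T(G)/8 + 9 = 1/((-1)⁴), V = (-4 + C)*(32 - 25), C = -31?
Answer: 95481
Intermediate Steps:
N(q, y) = -2*q
V = -245 (V = (-4 - 31)*(32 - 25) = -35*7 = -245)
T(G) = -64 (T(G) = -72 + 8/((-1)⁴) = -72 + 8/1 = -72 + 8*1 = -72 + 8 = -64)
(V + T(12/N(4, -5)))² = (-245 - 64)² = (-309)² = 95481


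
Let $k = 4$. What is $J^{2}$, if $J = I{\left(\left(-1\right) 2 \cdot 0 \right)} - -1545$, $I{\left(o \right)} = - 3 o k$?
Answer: $2387025$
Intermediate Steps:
$I{\left(o \right)} = - 12 o$ ($I{\left(o \right)} = - 3 o 4 = - 12 o$)
$J = 1545$ ($J = - 12 \left(-1\right) 2 \cdot 0 - -1545 = - 12 \left(\left(-2\right) 0\right) + 1545 = \left(-12\right) 0 + 1545 = 0 + 1545 = 1545$)
$J^{2} = 1545^{2} = 2387025$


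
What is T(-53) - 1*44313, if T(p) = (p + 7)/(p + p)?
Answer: -2348566/53 ≈ -44313.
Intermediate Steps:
T(p) = (7 + p)/(2*p) (T(p) = (7 + p)/((2*p)) = (7 + p)*(1/(2*p)) = (7 + p)/(2*p))
T(-53) - 1*44313 = (1/2)*(7 - 53)/(-53) - 1*44313 = (1/2)*(-1/53)*(-46) - 44313 = 23/53 - 44313 = -2348566/53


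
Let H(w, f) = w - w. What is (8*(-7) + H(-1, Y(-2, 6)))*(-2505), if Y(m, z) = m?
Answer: 140280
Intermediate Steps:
H(w, f) = 0
(8*(-7) + H(-1, Y(-2, 6)))*(-2505) = (8*(-7) + 0)*(-2505) = (-56 + 0)*(-2505) = -56*(-2505) = 140280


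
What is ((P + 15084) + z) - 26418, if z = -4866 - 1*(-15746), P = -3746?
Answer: -4200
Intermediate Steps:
z = 10880 (z = -4866 + 15746 = 10880)
((P + 15084) + z) - 26418 = ((-3746 + 15084) + 10880) - 26418 = (11338 + 10880) - 26418 = 22218 - 26418 = -4200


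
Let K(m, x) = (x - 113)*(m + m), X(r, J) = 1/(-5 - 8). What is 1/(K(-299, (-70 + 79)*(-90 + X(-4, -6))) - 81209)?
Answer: 1/471159 ≈ 2.1224e-6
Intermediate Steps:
X(r, J) = -1/13 (X(r, J) = 1/(-13) = -1/13)
K(m, x) = 2*m*(-113 + x) (K(m, x) = (-113 + x)*(2*m) = 2*m*(-113 + x))
1/(K(-299, (-70 + 79)*(-90 + X(-4, -6))) - 81209) = 1/(2*(-299)*(-113 + (-70 + 79)*(-90 - 1/13)) - 81209) = 1/(2*(-299)*(-113 + 9*(-1171/13)) - 81209) = 1/(2*(-299)*(-113 - 10539/13) - 81209) = 1/(2*(-299)*(-12008/13) - 81209) = 1/(552368 - 81209) = 1/471159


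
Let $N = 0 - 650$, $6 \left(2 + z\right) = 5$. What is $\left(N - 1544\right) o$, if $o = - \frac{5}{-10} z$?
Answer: $\frac{7679}{6} \approx 1279.8$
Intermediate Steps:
$z = - \frac{7}{6}$ ($z = -2 + \frac{1}{6} \cdot 5 = -2 + \frac{5}{6} = - \frac{7}{6} \approx -1.1667$)
$N = -650$
$o = - \frac{7}{12}$ ($o = - \frac{5}{-10} \left(- \frac{7}{6}\right) = \left(-5\right) \left(- \frac{1}{10}\right) \left(- \frac{7}{6}\right) = \frac{1}{2} \left(- \frac{7}{6}\right) = - \frac{7}{12} \approx -0.58333$)
$\left(N - 1544\right) o = \left(-650 - 1544\right) \left(- \frac{7}{12}\right) = \left(-2194\right) \left(- \frac{7}{12}\right) = \frac{7679}{6}$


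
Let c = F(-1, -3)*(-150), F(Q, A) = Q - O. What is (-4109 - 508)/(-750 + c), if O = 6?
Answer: -1539/100 ≈ -15.390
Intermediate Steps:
F(Q, A) = -6 + Q (F(Q, A) = Q - 1*6 = Q - 6 = -6 + Q)
c = 1050 (c = (-6 - 1)*(-150) = -7*(-150) = 1050)
(-4109 - 508)/(-750 + c) = (-4109 - 508)/(-750 + 1050) = -4617/300 = -4617*1/300 = -1539/100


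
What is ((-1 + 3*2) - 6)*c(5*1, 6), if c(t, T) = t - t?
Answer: 0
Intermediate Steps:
c(t, T) = 0
((-1 + 3*2) - 6)*c(5*1, 6) = ((-1 + 3*2) - 6)*0 = ((-1 + 6) - 6)*0 = (5 - 6)*0 = -1*0 = 0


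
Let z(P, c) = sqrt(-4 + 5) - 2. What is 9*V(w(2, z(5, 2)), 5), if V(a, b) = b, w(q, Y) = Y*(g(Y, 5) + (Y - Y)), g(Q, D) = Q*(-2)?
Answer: 45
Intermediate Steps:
g(Q, D) = -2*Q
z(P, c) = -1 (z(P, c) = sqrt(1) - 2 = 1 - 2 = -1)
w(q, Y) = -2*Y**2 (w(q, Y) = Y*(-2*Y + (Y - Y)) = Y*(-2*Y + 0) = Y*(-2*Y) = -2*Y**2)
9*V(w(2, z(5, 2)), 5) = 9*5 = 45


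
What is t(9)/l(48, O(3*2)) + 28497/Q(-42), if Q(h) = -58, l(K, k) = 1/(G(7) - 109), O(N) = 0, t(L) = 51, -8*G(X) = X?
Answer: -1414029/232 ≈ -6095.0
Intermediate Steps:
G(X) = -X/8
l(K, k) = -8/879 (l(K, k) = 1/(-⅛*7 - 109) = 1/(-7/8 - 109) = 1/(-879/8) = -8/879)
t(9)/l(48, O(3*2)) + 28497/Q(-42) = 51/(-8/879) + 28497/(-58) = 51*(-879/8) + 28497*(-1/58) = -44829/8 - 28497/58 = -1414029/232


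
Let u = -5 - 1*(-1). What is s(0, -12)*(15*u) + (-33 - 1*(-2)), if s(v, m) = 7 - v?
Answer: -451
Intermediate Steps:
u = -4 (u = -5 + 1 = -4)
s(0, -12)*(15*u) + (-33 - 1*(-2)) = (7 - 1*0)*(15*(-4)) + (-33 - 1*(-2)) = (7 + 0)*(-60) + (-33 + 2) = 7*(-60) - 31 = -420 - 31 = -451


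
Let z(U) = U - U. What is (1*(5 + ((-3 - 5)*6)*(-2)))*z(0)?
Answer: 0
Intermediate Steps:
z(U) = 0
(1*(5 + ((-3 - 5)*6)*(-2)))*z(0) = (1*(5 + ((-3 - 5)*6)*(-2)))*0 = (1*(5 - 8*6*(-2)))*0 = (1*(5 - 48*(-2)))*0 = (1*(5 + 96))*0 = (1*101)*0 = 101*0 = 0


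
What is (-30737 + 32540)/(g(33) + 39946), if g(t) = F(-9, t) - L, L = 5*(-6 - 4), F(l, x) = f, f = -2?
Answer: 1803/39994 ≈ 0.045082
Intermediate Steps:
F(l, x) = -2
L = -50 (L = 5*(-10) = -50)
g(t) = 48 (g(t) = -2 - 1*(-50) = -2 + 50 = 48)
(-30737 + 32540)/(g(33) + 39946) = (-30737 + 32540)/(48 + 39946) = 1803/39994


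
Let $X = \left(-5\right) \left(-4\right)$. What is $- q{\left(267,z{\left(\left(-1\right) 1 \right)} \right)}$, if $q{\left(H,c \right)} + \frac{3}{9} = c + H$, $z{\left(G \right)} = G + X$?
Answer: $- \frac{857}{3} \approx -285.67$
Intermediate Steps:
$X = 20$
$z{\left(G \right)} = 20 + G$ ($z{\left(G \right)} = G + 20 = 20 + G$)
$q{\left(H,c \right)} = - \frac{1}{3} + H + c$ ($q{\left(H,c \right)} = - \frac{1}{3} + \left(c + H\right) = - \frac{1}{3} + \left(H + c\right) = - \frac{1}{3} + H + c$)
$- q{\left(267,z{\left(\left(-1\right) 1 \right)} \right)} = - (- \frac{1}{3} + 267 + \left(20 - 1\right)) = - (- \frac{1}{3} + 267 + 19) = \left(-1\right) \frac{857}{3} = - \frac{857}{3}$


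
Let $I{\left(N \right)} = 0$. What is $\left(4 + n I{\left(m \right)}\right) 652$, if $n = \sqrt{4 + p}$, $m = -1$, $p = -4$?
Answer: $2608$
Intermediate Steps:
$n = 0$ ($n = \sqrt{4 - 4} = \sqrt{0} = 0$)
$\left(4 + n I{\left(m \right)}\right) 652 = \left(4 + 0 \cdot 0\right) 652 = \left(4 + 0\right) 652 = 4 \cdot 652 = 2608$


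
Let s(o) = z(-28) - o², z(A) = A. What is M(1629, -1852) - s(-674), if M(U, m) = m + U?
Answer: 454081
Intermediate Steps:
M(U, m) = U + m
s(o) = -28 - o²
M(1629, -1852) - s(-674) = (1629 - 1852) - (-28 - 1*(-674)²) = -223 - (-28 - 1*454276) = -223 - (-28 - 454276) = -223 - 1*(-454304) = -223 + 454304 = 454081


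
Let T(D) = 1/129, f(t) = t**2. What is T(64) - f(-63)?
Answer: -512000/129 ≈ -3969.0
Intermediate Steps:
T(D) = 1/129
T(64) - f(-63) = 1/129 - 1*(-63)**2 = 1/129 - 1*3969 = 1/129 - 3969 = -512000/129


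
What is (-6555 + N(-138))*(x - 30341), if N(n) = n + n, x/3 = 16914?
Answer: -139359231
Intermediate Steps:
x = 50742 (x = 3*16914 = 50742)
N(n) = 2*n
(-6555 + N(-138))*(x - 30341) = (-6555 + 2*(-138))*(50742 - 30341) = (-6555 - 276)*20401 = -6831*20401 = -139359231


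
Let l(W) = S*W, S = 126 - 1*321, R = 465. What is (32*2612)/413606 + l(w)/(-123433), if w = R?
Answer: 23910373961/25526314699 ≈ 0.93670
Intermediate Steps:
w = 465
S = -195 (S = 126 - 321 = -195)
l(W) = -195*W
(32*2612)/413606 + l(w)/(-123433) = (32*2612)/413606 - 195*465/(-123433) = 83584*(1/413606) - 90675*(-1/123433) = 41792/206803 + 90675/123433 = 23910373961/25526314699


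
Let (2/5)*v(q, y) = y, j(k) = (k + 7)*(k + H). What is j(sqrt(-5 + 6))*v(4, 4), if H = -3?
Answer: -160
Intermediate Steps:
j(k) = (-3 + k)*(7 + k) (j(k) = (k + 7)*(k - 3) = (7 + k)*(-3 + k) = (-3 + k)*(7 + k))
v(q, y) = 5*y/2
j(sqrt(-5 + 6))*v(4, 4) = (-21 + (sqrt(-5 + 6))**2 + 4*sqrt(-5 + 6))*((5/2)*4) = (-21 + (sqrt(1))**2 + 4*sqrt(1))*10 = (-21 + 1**2 + 4*1)*10 = (-21 + 1 + 4)*10 = -16*10 = -160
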